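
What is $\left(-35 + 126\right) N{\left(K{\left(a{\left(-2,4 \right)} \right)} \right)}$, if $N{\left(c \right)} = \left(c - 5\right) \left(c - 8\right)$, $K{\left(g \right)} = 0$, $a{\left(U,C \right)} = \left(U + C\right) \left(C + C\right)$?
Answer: $3640$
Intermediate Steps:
$a{\left(U,C \right)} = 2 C \left(C + U\right)$ ($a{\left(U,C \right)} = \left(C + U\right) 2 C = 2 C \left(C + U\right)$)
$N{\left(c \right)} = \left(-8 + c\right) \left(-5 + c\right)$ ($N{\left(c \right)} = \left(-5 + c\right) \left(c - 8\right) = \left(-5 + c\right) \left(-8 + c\right) = \left(-8 + c\right) \left(-5 + c\right)$)
$\left(-35 + 126\right) N{\left(K{\left(a{\left(-2,4 \right)} \right)} \right)} = \left(-35 + 126\right) \left(40 + 0^{2} - 0\right) = 91 \left(40 + 0 + 0\right) = 91 \cdot 40 = 3640$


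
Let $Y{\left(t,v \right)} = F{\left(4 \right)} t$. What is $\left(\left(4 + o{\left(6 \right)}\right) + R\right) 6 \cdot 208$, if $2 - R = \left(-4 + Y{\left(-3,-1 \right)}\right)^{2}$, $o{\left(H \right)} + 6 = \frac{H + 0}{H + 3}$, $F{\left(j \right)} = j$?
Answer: $-318656$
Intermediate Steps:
$Y{\left(t,v \right)} = 4 t$
$o{\left(H \right)} = -6 + \frac{H}{3 + H}$ ($o{\left(H \right)} = -6 + \frac{H + 0}{H + 3} = -6 + \frac{H}{3 + H}$)
$R = -254$ ($R = 2 - \left(-4 + 4 \left(-3\right)\right)^{2} = 2 - \left(-4 - 12\right)^{2} = 2 - \left(-16\right)^{2} = 2 - 256 = -254$)
$\left(\left(4 + o{\left(6 \right)}\right) + R\right) 6 \cdot 208 = \left(\left(4 + \frac{-18 - 30}{3 + 6}\right) - 254\right) 6 \cdot 208 = \left(\left(4 + \frac{-18 - 30}{9}\right) - 254\right) 6 \cdot 208 = \left(\left(4 + \frac{1}{9} \left(-48\right)\right) - 254\right) 6 \cdot 208 = \left(\left(4 - \frac{16}{3}\right) - 254\right) 6 \cdot 208 = \left(- \frac{4}{3} - 254\right) 6 \cdot 208 = \left(- \frac{766}{3}\right) 6 \cdot 208 = \left(-1532\right) 208 = -318656$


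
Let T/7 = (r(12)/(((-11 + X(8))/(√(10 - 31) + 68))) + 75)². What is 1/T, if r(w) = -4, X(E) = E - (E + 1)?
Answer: 9/(7*(293 + I*√21)²) ≈ 1.4965e-5 - 4.6824e-7*I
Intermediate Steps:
X(E) = -1 (X(E) = E - (1 + E) = E + (-1 - E) = -1)
T = 7*(293/3 + I*√21/3)² (T = 7*(-4*(√(10 - 31) + 68)/(-11 - 1) + 75)² = 7*(-(-68/3 - I*√21/3) + 75)² = 7*(-4*(-17/3 - I*√21/12) + 75)² = 7*((68/3 + I*√21/3) + 75)² = 7*(293/3 + I*√21/3)² ≈ 66755.0 + 2088.6*I)
1/T = 1/(600796/9 + 4102*I*√21/9)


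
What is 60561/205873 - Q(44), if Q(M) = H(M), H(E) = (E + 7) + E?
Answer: -19497374/205873 ≈ -94.706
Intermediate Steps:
H(E) = 7 + 2*E (H(E) = (7 + E) + E = 7 + 2*E)
Q(M) = 7 + 2*M
60561/205873 - Q(44) = 60561/205873 - (7 + 2*44) = 60561*(1/205873) - (7 + 88) = 60561/205873 - 1*95 = 60561/205873 - 95 = -19497374/205873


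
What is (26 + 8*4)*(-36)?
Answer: -2088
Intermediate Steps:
(26 + 8*4)*(-36) = (26 + 32)*(-36) = 58*(-36) = -2088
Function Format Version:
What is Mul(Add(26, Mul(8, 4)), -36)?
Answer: -2088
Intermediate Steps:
Mul(Add(26, Mul(8, 4)), -36) = Mul(Add(26, 32), -36) = Mul(58, -36) = -2088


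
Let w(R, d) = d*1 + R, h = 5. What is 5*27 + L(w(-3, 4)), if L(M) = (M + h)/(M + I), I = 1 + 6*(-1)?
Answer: 267/2 ≈ 133.50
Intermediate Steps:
w(R, d) = R + d (w(R, d) = d + R = R + d)
I = -5 (I = 1 - 6 = -5)
L(M) = (5 + M)/(-5 + M) (L(M) = (M + 5)/(M - 5) = (5 + M)/(-5 + M))
5*27 + L(w(-3, 4)) = 5*27 + (5 + (-3 + 4))/(-5 + (-3 + 4)) = 135 + (5 + 1)/(-5 + 1) = 135 + 6/(-4) = 135 - ¼*6 = 135 - 3/2 = 267/2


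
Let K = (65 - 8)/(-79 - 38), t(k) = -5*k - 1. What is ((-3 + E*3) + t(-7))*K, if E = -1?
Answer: -532/39 ≈ -13.641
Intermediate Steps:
t(k) = -1 - 5*k
K = -19/39 (K = 57/(-117) = 57*(-1/117) = -19/39 ≈ -0.48718)
((-3 + E*3) + t(-7))*K = ((-3 - 1*3) + (-1 - 5*(-7)))*(-19/39) = ((-3 - 3) + (-1 + 35))*(-19/39) = (-6 + 34)*(-19/39) = 28*(-19/39) = -532/39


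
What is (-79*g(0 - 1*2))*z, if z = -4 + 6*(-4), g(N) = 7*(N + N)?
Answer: -61936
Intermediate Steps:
g(N) = 14*N (g(N) = 7*(2*N) = 14*N)
z = -28 (z = -4 - 24 = -28)
(-79*g(0 - 1*2))*z = -1106*(0 - 1*2)*(-28) = -1106*(0 - 2)*(-28) = -1106*(-2)*(-28) = -79*(-28)*(-28) = 2212*(-28) = -61936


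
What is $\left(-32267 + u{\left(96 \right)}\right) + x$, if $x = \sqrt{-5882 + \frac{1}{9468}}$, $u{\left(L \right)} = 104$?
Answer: $-32163 + \frac{5 i \sqrt{585866953}}{1578} \approx -32163.0 + 76.694 i$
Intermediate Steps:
$x = \frac{5 i \sqrt{585866953}}{1578}$ ($x = \sqrt{-5882 + \frac{1}{9468}} = \sqrt{- \frac{55690775}{9468}} = \frac{5 i \sqrt{585866953}}{1578} \approx 76.694 i$)
$\left(-32267 + u{\left(96 \right)}\right) + x = \left(-32267 + 104\right) + \frac{5 i \sqrt{585866953}}{1578} = -32163 + \frac{5 i \sqrt{585866953}}{1578}$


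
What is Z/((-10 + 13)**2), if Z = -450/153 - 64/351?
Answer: -18638/53703 ≈ -0.34706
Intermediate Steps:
Z = -18638/5967 (Z = -450*1/153 - 64*1/351 = -50/17 - 64/351 = -18638/5967 ≈ -3.1235)
Z/((-10 + 13)**2) = -18638/(5967*(-10 + 13)**2) = -18638/(5967*(3**2)) = -18638/5967/9 = -18638/5967*1/9 = -18638/53703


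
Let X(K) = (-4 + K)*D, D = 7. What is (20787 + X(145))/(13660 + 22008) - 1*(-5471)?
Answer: 97580701/17834 ≈ 5471.6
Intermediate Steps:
X(K) = -28 + 7*K (X(K) = (-4 + K)*7 = -28 + 7*K)
(20787 + X(145))/(13660 + 22008) - 1*(-5471) = (20787 + (-28 + 7*145))/(13660 + 22008) - 1*(-5471) = (20787 + (-28 + 1015))/35668 + 5471 = (20787 + 987)*(1/35668) + 5471 = 21774*(1/35668) + 5471 = 10887/17834 + 5471 = 97580701/17834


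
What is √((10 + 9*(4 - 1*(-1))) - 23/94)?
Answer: √483818/94 ≈ 7.3997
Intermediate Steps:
√((10 + 9*(4 - 1*(-1))) - 23/94) = √((10 + 9*(4 + 1)) - 23*1/94) = √((10 + 9*5) - 23/94) = √((10 + 45) - 23/94) = √(55 - 23/94) = √(5147/94) = √483818/94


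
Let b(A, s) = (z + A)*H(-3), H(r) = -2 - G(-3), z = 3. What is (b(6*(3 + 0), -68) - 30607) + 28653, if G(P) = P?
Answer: -1933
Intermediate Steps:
H(r) = 1 (H(r) = -2 - 1*(-3) = -2 + 3 = 1)
b(A, s) = 3 + A (b(A, s) = (3 + A)*1 = 3 + A)
(b(6*(3 + 0), -68) - 30607) + 28653 = ((3 + 6*(3 + 0)) - 30607) + 28653 = ((3 + 6*3) - 30607) + 28653 = ((3 + 18) - 30607) + 28653 = (21 - 30607) + 28653 = -30586 + 28653 = -1933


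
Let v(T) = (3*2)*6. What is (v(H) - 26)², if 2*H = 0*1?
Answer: 100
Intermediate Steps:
H = 0 (H = (0*1)/2 = (½)*0 = 0)
v(T) = 36 (v(T) = 6*6 = 36)
(v(H) - 26)² = (36 - 26)² = 10² = 100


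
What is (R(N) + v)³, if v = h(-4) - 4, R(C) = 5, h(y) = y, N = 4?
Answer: -27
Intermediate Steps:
v = -8 (v = -4 - 4 = -8)
(R(N) + v)³ = (5 - 8)³ = (-3)³ = -27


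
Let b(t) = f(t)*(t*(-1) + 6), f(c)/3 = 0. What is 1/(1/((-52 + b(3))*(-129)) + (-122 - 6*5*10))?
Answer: -6708/2830775 ≈ -0.0023697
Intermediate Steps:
f(c) = 0 (f(c) = 3*0 = 0)
b(t) = 0 (b(t) = 0*(t*(-1) + 6) = 0*(-t + 6) = 0*(6 - t) = 0)
1/(1/((-52 + b(3))*(-129)) + (-122 - 6*5*10)) = 1/(1/((-52 + 0)*(-129)) + (-122 - 6*5*10)) = 1/(1/(-52*(-129)) + (-122 - 30*10)) = 1/(1/6708 + (-122 - 300)) = 1/(1/6708 - 422) = 1/(-2830775/6708) = -6708/2830775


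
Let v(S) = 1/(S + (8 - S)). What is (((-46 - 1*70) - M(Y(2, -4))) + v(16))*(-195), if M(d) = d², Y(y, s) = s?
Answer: 205725/8 ≈ 25716.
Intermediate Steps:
v(S) = ⅛ (v(S) = 1/8 = ⅛)
(((-46 - 1*70) - M(Y(2, -4))) + v(16))*(-195) = (((-46 - 1*70) - 1*(-4)²) + ⅛)*(-195) = (((-46 - 70) - 1*16) + ⅛)*(-195) = ((-116 - 16) + ⅛)*(-195) = (-132 + ⅛)*(-195) = -1055/8*(-195) = 205725/8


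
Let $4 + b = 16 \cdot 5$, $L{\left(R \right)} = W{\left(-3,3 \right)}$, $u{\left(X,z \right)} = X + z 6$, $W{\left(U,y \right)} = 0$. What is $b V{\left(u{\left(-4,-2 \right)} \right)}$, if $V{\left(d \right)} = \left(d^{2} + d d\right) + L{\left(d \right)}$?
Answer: $38912$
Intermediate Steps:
$u{\left(X,z \right)} = X + 6 z$
$L{\left(R \right)} = 0$
$b = 76$ ($b = -4 + 16 \cdot 5 = -4 + 80 = 76$)
$V{\left(d \right)} = 2 d^{2}$ ($V{\left(d \right)} = \left(d^{2} + d d\right) + 0 = \left(d^{2} + d^{2}\right) + 0 = 2 d^{2} + 0 = 2 d^{2}$)
$b V{\left(u{\left(-4,-2 \right)} \right)} = 76 \cdot 2 \left(-4 + 6 \left(-2\right)\right)^{2} = 76 \cdot 2 \left(-4 - 12\right)^{2} = 76 \cdot 2 \left(-16\right)^{2} = 76 \cdot 2 \cdot 256 = 76 \cdot 512 = 38912$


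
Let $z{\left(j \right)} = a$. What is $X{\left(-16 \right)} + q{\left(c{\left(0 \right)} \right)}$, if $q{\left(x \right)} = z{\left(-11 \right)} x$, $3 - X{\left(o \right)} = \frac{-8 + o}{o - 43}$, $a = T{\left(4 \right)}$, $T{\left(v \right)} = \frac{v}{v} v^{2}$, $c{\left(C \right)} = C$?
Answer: $\frac{153}{59} \approx 2.5932$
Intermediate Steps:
$T{\left(v \right)} = v^{2}$ ($T{\left(v \right)} = 1 v^{2} = v^{2}$)
$a = 16$ ($a = 4^{2} = 16$)
$z{\left(j \right)} = 16$
$X{\left(o \right)} = 3 - \frac{-8 + o}{-43 + o}$ ($X{\left(o \right)} = 3 - \frac{-8 + o}{o - 43} = 3 - \frac{-8 + o}{-43 + o}$)
$q{\left(x \right)} = 16 x$
$X{\left(-16 \right)} + q{\left(c{\left(0 \right)} \right)} = \frac{-121 + 2 \left(-16\right)}{-43 - 16} + 16 \cdot 0 = \frac{-121 - 32}{-59} + 0 = \left(- \frac{1}{59}\right) \left(-153\right) + 0 = \frac{153}{59} + 0 = \frac{153}{59}$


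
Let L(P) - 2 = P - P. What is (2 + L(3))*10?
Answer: 40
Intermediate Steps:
L(P) = 2 (L(P) = 2 + (P - P) = 2 + 0 = 2)
(2 + L(3))*10 = (2 + 2)*10 = 4*10 = 40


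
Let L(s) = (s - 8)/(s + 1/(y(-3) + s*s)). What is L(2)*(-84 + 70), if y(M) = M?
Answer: 28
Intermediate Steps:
L(s) = (-8 + s)/(s + 1/(-3 + s**2)) (L(s) = (s - 8)/(s + 1/(-3 + s*s)) = (-8 + s)/(s + 1/(-3 + s**2)))
L(2)*(-84 + 70) = ((24 + 2**3 - 8*2**2 - 3*2)/(1 + 2**3 - 3*2))*(-84 + 70) = ((24 + 8 - 8*4 - 6)/(1 + 8 - 6))*(-14) = ((24 + 8 - 32 - 6)/3)*(-14) = ((1/3)*(-6))*(-14) = -2*(-14) = 28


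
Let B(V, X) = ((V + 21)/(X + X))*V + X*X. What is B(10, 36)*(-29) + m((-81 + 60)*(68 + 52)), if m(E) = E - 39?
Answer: -1449643/36 ≈ -40268.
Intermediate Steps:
m(E) = -39 + E
B(V, X) = X**2 + V*(21 + V)/(2*X) (B(V, X) = ((21 + V)/((2*X)))*V + X**2 = ((21 + V)*(1/(2*X)))*V + X**2 = ((21 + V)/(2*X))*V + X**2 = V*(21 + V)/(2*X) + X**2 = X**2 + V*(21 + V)/(2*X))
B(10, 36)*(-29) + m((-81 + 60)*(68 + 52)) = ((1/2)*(10**2 + 2*36**3 + 21*10)/36)*(-29) + (-39 + (-81 + 60)*(68 + 52)) = ((1/2)*(1/36)*(100 + 2*46656 + 210))*(-29) + (-39 - 21*120) = ((1/2)*(1/36)*(100 + 93312 + 210))*(-29) + (-39 - 2520) = ((1/2)*(1/36)*93622)*(-29) - 2559 = (46811/36)*(-29) - 2559 = -1357519/36 - 2559 = -1449643/36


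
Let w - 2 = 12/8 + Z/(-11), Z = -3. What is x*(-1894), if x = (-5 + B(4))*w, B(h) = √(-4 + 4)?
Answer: 393005/11 ≈ 35728.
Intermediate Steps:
B(h) = 0 (B(h) = √0 = 0)
w = 83/22 (w = 2 + (12/8 - 3/(-11)) = 2 + (12*(⅛) - 3*(-1/11)) = 2 + (3/2 + 3/11) = 2 + 39/22 = 83/22 ≈ 3.7727)
x = -415/22 (x = (-5 + 0)*(83/22) = -5*83/22 = -415/22 ≈ -18.864)
x*(-1894) = -415/22*(-1894) = 393005/11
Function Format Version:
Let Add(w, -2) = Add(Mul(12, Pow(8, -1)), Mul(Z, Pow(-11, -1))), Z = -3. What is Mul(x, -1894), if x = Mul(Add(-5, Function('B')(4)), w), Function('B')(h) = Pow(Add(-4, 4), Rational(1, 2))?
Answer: Rational(393005, 11) ≈ 35728.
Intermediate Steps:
Function('B')(h) = 0 (Function('B')(h) = Pow(0, Rational(1, 2)) = 0)
w = Rational(83, 22) (w = Add(2, Add(Mul(12, Pow(8, -1)), Mul(-3, Pow(-11, -1)))) = Add(2, Add(Mul(12, Rational(1, 8)), Mul(-3, Rational(-1, 11)))) = Add(2, Add(Rational(3, 2), Rational(3, 11))) = Add(2, Rational(39, 22)) = Rational(83, 22) ≈ 3.7727)
x = Rational(-415, 22) (x = Mul(Add(-5, 0), Rational(83, 22)) = Mul(-5, Rational(83, 22)) = Rational(-415, 22) ≈ -18.864)
Mul(x, -1894) = Mul(Rational(-415, 22), -1894) = Rational(393005, 11)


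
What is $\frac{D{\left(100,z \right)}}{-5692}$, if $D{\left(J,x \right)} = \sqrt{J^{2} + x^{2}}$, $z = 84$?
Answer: $- \frac{\sqrt{1066}}{1423} \approx -0.022944$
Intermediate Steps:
$\frac{D{\left(100,z \right)}}{-5692} = \frac{\sqrt{100^{2} + 84^{2}}}{-5692} = \sqrt{10000 + 7056} \left(- \frac{1}{5692}\right) = \sqrt{17056} \left(- \frac{1}{5692}\right) = 4 \sqrt{1066} \left(- \frac{1}{5692}\right) = - \frac{\sqrt{1066}}{1423}$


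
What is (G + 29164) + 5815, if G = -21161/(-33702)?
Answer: 1178883419/33702 ≈ 34980.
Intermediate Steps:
G = 21161/33702 (G = -21161*(-1/33702) = 21161/33702 ≈ 0.62789)
(G + 29164) + 5815 = (21161/33702 + 29164) + 5815 = 982906289/33702 + 5815 = 1178883419/33702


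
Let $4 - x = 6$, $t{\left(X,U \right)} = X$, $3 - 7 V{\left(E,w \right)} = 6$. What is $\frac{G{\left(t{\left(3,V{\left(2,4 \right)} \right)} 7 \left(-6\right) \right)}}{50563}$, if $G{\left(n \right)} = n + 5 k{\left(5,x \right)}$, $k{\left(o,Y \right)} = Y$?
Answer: $- \frac{136}{50563} \approx -0.0026897$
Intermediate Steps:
$V{\left(E,w \right)} = - \frac{3}{7}$ ($V{\left(E,w \right)} = \frac{3}{7} - \frac{6}{7} = - \frac{3}{7}$)
$x = -2$ ($x = 4 - 6 = -2$)
$G{\left(n \right)} = -10 + n$ ($G{\left(n \right)} = n + 5 \left(-2\right) = n - 10 = -10 + n$)
$\frac{G{\left(t{\left(3,V{\left(2,4 \right)} \right)} 7 \left(-6\right) \right)}}{50563} = \frac{-10 + 3 \cdot 7 \left(-6\right)}{50563} = \left(-10 + 21 \left(-6\right)\right) \frac{1}{50563} = \left(-10 - 126\right) \frac{1}{50563} = \left(-136\right) \frac{1}{50563} = - \frac{136}{50563}$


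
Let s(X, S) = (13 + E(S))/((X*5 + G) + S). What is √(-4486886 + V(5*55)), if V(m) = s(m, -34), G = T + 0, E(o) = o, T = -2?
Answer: 5*I*√321785286485/1339 ≈ 2118.2*I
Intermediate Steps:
G = -2 (G = -2 + 0 = -2)
s(X, S) = (13 + S)/(-2 + S + 5*X) (s(X, S) = (13 + S)/((X*5 - 2) + S) = (13 + S)/((5*X - 2) + S) = (13 + S)/((-2 + 5*X) + S) = (13 + S)/(-2 + S + 5*X))
V(m) = -21/(-36 + 5*m) (V(m) = (13 - 34)/(-2 - 34 + 5*m) = -21/(-36 + 5*m))
√(-4486886 + V(5*55)) = √(-4486886 - 21/(-36 + 5*(5*55))) = √(-4486886 - 21/(-36 + 5*275)) = √(-4486886 - 21/(-36 + 1375)) = √(-4486886 - 21/1339) = √(-6007940375/1339) = 5*I*√321785286485/1339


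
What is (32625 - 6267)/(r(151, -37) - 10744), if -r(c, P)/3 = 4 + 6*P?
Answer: -13179/5045 ≈ -2.6123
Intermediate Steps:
r(c, P) = -12 - 18*P (r(c, P) = -3*(4 + 6*P) = -12 - 18*P)
(32625 - 6267)/(r(151, -37) - 10744) = (32625 - 6267)/((-12 - 18*(-37)) - 10744) = 26358/((-12 + 666) - 10744) = 26358/(654 - 10744) = 26358/(-10090) = 26358*(-1/10090) = -13179/5045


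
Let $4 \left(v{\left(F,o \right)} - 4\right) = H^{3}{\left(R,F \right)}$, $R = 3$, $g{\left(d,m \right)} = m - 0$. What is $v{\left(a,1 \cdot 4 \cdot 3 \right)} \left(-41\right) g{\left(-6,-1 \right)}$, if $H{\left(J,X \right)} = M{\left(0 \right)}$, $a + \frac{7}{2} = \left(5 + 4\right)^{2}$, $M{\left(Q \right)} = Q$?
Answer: $164$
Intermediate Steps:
$g{\left(d,m \right)} = m$ ($g{\left(d,m \right)} = m + 0 = m$)
$a = \frac{155}{2}$ ($a = - \frac{7}{2} + \left(5 + 4\right)^{2} = - \frac{7}{2} + 9^{2} = - \frac{7}{2} + 81 = \frac{155}{2} \approx 77.5$)
$H{\left(J,X \right)} = 0$
$v{\left(F,o \right)} = 4$ ($v{\left(F,o \right)} = 4 + \frac{0^{3}}{4} = 4 + \frac{1}{4} \cdot 0 = 4 + 0 = 4$)
$v{\left(a,1 \cdot 4 \cdot 3 \right)} \left(-41\right) g{\left(-6,-1 \right)} = 4 \left(-41\right) \left(-1\right) = \left(-164\right) \left(-1\right) = 164$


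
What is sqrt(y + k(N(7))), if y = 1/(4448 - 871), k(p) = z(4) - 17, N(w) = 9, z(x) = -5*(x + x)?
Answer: 4*I*sqrt(930239)/511 ≈ 7.5498*I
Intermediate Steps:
z(x) = -10*x
k(p) = -57 (k(p) = -10*4 - 17 = -40 - 17 = -57)
y = 1/3577 ≈ 0.00027956
sqrt(y + k(N(7))) = sqrt(1/3577 - 57) = sqrt(-203888/3577) = 4*I*sqrt(930239)/511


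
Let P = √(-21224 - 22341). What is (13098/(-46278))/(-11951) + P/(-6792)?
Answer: 59/2491299 - I*√43565/6792 ≈ 2.3682e-5 - 0.030731*I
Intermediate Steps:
P = I*√43565 (P = √(-43565) = I*√43565 ≈ 208.72*I)
(13098/(-46278))/(-11951) + P/(-6792) = (13098/(-46278))/(-11951) + (I*√43565)/(-6792) = (13098*(-1/46278))*(-1/11951) + (I*√43565)*(-1/6792) = -2183/7713*(-1/11951) - I*√43565/6792 = 59/2491299 - I*√43565/6792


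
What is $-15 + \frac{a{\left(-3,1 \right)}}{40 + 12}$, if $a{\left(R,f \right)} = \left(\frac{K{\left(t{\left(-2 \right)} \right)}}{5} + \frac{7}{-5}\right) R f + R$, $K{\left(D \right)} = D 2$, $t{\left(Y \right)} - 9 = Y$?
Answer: $- \frac{984}{65} \approx -15.138$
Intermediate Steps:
$t{\left(Y \right)} = 9 + Y$
$K{\left(D \right)} = 2 D$
$a{\left(R,f \right)} = R + \frac{7 R f}{5}$ ($a{\left(R,f \right)} = \left(\frac{2 \left(9 - 2\right)}{5} + \frac{7}{-5}\right) R f + R = \left(2 \cdot 7 \cdot \frac{1}{5} + 7 \left(- \frac{1}{5}\right)\right) R f + R = \left(14 \cdot \frac{1}{5} - \frac{7}{5}\right) R f + R = \left(\frac{14}{5} - \frac{7}{5}\right) R f + R = \frac{7 R}{5} f + R = \frac{7 R f}{5} + R = R + \frac{7 R f}{5}$)
$-15 + \frac{a{\left(-3,1 \right)}}{40 + 12} = -15 + \frac{\frac{1}{5} \left(-3\right) \left(5 + 7 \cdot 1\right)}{40 + 12} = -15 + \frac{\frac{1}{5} \left(-3\right) \left(5 + 7\right)}{52} = -15 + \frac{1}{5} \left(-3\right) 12 \cdot \frac{1}{52} = -15 - \frac{9}{65} = - \frac{984}{65}$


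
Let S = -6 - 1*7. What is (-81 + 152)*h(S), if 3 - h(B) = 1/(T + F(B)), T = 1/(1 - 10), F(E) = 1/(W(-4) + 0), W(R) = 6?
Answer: -1065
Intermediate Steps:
S = -13 (S = -6 - 7 = -13)
F(E) = 1/6 (F(E) = 1/(6 + 0) = 1/6)
T = -1/9 (T = 1/(-9) = -1/9 ≈ -0.11111)
h(B) = -15 (h(B) = 3 - 1/(-1/9 + 1/6) = 3 - 1/1/18 = 3 - 1*18 = 3 - 18 = -15)
(-81 + 152)*h(S) = (-81 + 152)*(-15) = 71*(-15) = -1065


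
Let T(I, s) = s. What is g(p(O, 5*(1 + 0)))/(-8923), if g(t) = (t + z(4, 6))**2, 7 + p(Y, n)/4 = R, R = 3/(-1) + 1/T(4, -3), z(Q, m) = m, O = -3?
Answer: -11236/80307 ≈ -0.13991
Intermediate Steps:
R = -10/3 (R = 3/(-1) + 1/(-3) = 3*(-1) + 1*(-1/3) = -3 - 1/3 = -10/3 ≈ -3.3333)
p(Y, n) = -124/3 (p(Y, n) = -28 + 4*(-10/3) = -28 - 40/3 = -124/3)
g(t) = (6 + t)**2 (g(t) = (t + 6)**2 = (6 + t)**2)
g(p(O, 5*(1 + 0)))/(-8923) = (6 - 124/3)**2/(-8923) = (-106/3)**2*(-1/8923) = (11236/9)*(-1/8923) = -11236/80307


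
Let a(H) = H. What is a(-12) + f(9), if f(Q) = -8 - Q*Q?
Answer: -101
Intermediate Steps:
f(Q) = -8 - Q²
a(-12) + f(9) = -12 + (-8 - 1*9²) = -12 + (-8 - 1*81) = -12 + (-8 - 81) = -12 - 89 = -101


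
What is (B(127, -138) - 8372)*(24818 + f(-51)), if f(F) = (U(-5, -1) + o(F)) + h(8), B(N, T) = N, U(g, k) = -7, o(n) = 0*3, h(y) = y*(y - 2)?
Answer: -204962455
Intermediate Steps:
h(y) = y*(-2 + y)
o(n) = 0
f(F) = 41 (f(F) = (-7 + 0) + 8*(-2 + 8) = -7 + 8*6 = -7 + 48 = 41)
(B(127, -138) - 8372)*(24818 + f(-51)) = (127 - 8372)*(24818 + 41) = -8245*24859 = -204962455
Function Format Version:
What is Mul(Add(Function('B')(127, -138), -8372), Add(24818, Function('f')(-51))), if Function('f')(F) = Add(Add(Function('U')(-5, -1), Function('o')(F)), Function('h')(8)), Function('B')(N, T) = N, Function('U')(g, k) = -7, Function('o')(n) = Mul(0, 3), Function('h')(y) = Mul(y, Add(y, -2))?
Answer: -204962455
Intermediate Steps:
Function('h')(y) = Mul(y, Add(-2, y))
Function('o')(n) = 0
Function('f')(F) = 41 (Function('f')(F) = Add(Add(-7, 0), Mul(8, Add(-2, 8))) = Add(-7, Mul(8, 6)) = Add(-7, 48) = 41)
Mul(Add(Function('B')(127, -138), -8372), Add(24818, Function('f')(-51))) = Mul(Add(127, -8372), Add(24818, 41)) = Mul(-8245, 24859) = -204962455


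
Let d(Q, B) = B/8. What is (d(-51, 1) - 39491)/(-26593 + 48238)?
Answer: -35103/19240 ≈ -1.8245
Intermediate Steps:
d(Q, B) = B/8 (d(Q, B) = B*(1/8) = B/8)
(d(-51, 1) - 39491)/(-26593 + 48238) = ((1/8)*1 - 39491)/(-26593 + 48238) = (1/8 - 39491)/21645 = -315927/8*1/21645 = -35103/19240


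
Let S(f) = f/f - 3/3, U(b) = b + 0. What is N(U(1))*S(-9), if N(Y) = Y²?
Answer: 0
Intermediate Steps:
U(b) = b
S(f) = 0 (S(f) = 1 - 3*⅓ = 1 - 1 = 0)
N(U(1))*S(-9) = 1²*0 = 1*0 = 0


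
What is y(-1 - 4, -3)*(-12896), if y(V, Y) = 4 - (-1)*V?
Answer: 12896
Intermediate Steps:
y(V, Y) = 4 + V
y(-1 - 4, -3)*(-12896) = (4 + (-1 - 4))*(-12896) = (4 - 5)*(-12896) = -1*(-12896) = 12896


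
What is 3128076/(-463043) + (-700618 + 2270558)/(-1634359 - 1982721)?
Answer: -86010363325/11963311246 ≈ -7.1895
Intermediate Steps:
3128076/(-463043) + (-700618 + 2270558)/(-1634359 - 1982721) = 3128076*(-1/463043) + 1569940/(-3617080) = -446868/66149 + 1569940*(-1/3617080) = -446868/66149 - 78497/180854 = -86010363325/11963311246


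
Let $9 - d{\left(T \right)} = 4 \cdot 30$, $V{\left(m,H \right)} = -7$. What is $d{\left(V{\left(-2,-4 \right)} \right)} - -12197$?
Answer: $12086$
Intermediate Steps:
$d{\left(T \right)} = -111$ ($d{\left(T \right)} = 9 - 4 \cdot 30 = 9 - 120 = -111$)
$d{\left(V{\left(-2,-4 \right)} \right)} - -12197 = -111 - -12197 = -111 + 12197 = 12086$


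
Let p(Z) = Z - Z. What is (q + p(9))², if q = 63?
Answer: 3969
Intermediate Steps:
p(Z) = 0
(q + p(9))² = (63 + 0)² = 63² = 3969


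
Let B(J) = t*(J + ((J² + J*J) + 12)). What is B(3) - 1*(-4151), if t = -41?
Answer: 2798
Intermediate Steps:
B(J) = -492 - 82*J² - 41*J (B(J) = -41*(J + ((J² + J*J) + 12)) = -41*(J + ((J² + J²) + 12)) = -41*(J + (2*J² + 12)) = -41*(J + (12 + 2*J²)) = -41*(12 + J + 2*J²) = -492 - 82*J² - 41*J)
B(3) - 1*(-4151) = (-492 - 82*3² - 41*3) - 1*(-4151) = (-492 - 82*9 - 123) + 4151 = (-492 - 738 - 123) + 4151 = -1353 + 4151 = 2798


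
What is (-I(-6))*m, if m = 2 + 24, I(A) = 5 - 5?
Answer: 0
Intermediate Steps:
I(A) = 0
m = 26
(-I(-6))*m = -1*0*26 = 0*26 = 0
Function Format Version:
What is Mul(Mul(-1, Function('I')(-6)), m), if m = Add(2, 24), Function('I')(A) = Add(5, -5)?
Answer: 0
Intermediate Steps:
Function('I')(A) = 0
m = 26
Mul(Mul(-1, Function('I')(-6)), m) = Mul(Mul(-1, 0), 26) = Mul(0, 26) = 0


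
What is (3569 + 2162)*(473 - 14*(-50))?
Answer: 6722463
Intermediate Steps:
(3569 + 2162)*(473 - 14*(-50)) = 5731*(473 + 700) = 5731*1173 = 6722463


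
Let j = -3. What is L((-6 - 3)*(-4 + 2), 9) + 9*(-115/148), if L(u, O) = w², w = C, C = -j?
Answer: 297/148 ≈ 2.0068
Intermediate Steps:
C = 3 (C = -1*(-3) = 3)
w = 3
L(u, O) = 9 (L(u, O) = 3² = 9)
L((-6 - 3)*(-4 + 2), 9) + 9*(-115/148) = 9 + 9*(-115/148) = 9 - 1035/148 = 297/148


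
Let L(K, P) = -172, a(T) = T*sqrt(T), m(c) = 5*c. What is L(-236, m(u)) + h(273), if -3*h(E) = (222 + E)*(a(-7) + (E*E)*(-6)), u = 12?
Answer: 73783538 + 1155*I*sqrt(7) ≈ 7.3784e+7 + 3055.8*I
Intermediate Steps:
a(T) = T**(3/2)
h(E) = -(222 + E)*(-6*E**2 - 7*I*sqrt(7))/3 (h(E) = -(222 + E)*((-7)**(3/2) + (E*E)*(-6))/3 = -(222 + E)*(-7*I*sqrt(7) + E**2*(-6))/3 = -(222 + E)*(-7*I*sqrt(7) - 6*E**2)/3 = -(222 + E)*(-6*E**2 - 7*I*sqrt(7))/3)
L(-236, m(u)) + h(273) = -172 + (2*273**3 + 444*273**2 + 518*I*sqrt(7) + (7/3)*I*273*sqrt(7)) = -172 + (2*20346417 + 444*74529 + 518*I*sqrt(7) + 637*I*sqrt(7)) = -172 + (40692834 + 33090876 + 518*I*sqrt(7) + 637*I*sqrt(7)) = -172 + (73783710 + 1155*I*sqrt(7)) = 73783538 + 1155*I*sqrt(7)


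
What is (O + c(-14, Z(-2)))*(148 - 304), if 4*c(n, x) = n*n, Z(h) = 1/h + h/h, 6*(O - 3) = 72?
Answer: -9984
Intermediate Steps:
O = 15 (O = 3 + (1/6)*72 = 3 + 12 = 15)
Z(h) = 1 + 1/h (Z(h) = 1/h + 1 = 1 + 1/h)
c(n, x) = n**2/4 (c(n, x) = (n*n)/4 = n**2/4)
(O + c(-14, Z(-2)))*(148 - 304) = (15 + (1/4)*(-14)**2)*(148 - 304) = (15 + (1/4)*196)*(-156) = (15 + 49)*(-156) = 64*(-156) = -9984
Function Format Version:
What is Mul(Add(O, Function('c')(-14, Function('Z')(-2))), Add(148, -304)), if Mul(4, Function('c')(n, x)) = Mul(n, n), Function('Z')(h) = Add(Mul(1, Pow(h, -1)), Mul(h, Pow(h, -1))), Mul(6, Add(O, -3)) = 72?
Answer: -9984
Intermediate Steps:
O = 15 (O = Add(3, Mul(Rational(1, 6), 72)) = Add(3, 12) = 15)
Function('Z')(h) = Add(1, Pow(h, -1)) (Function('Z')(h) = Add(Pow(h, -1), 1) = Add(1, Pow(h, -1)))
Function('c')(n, x) = Mul(Rational(1, 4), Pow(n, 2)) (Function('c')(n, x) = Mul(Rational(1, 4), Mul(n, n)) = Mul(Rational(1, 4), Pow(n, 2)))
Mul(Add(O, Function('c')(-14, Function('Z')(-2))), Add(148, -304)) = Mul(Add(15, Mul(Rational(1, 4), Pow(-14, 2))), Add(148, -304)) = Mul(Add(15, Mul(Rational(1, 4), 196)), -156) = Mul(Add(15, 49), -156) = Mul(64, -156) = -9984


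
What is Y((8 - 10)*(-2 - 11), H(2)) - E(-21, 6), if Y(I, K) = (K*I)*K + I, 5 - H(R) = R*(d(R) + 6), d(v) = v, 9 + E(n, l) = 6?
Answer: 3175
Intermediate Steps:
E(n, l) = -3 (E(n, l) = -9 + 6 = -3)
H(R) = 5 - R*(6 + R) (H(R) = 5 - R*(R + 6) = 5 - R*(6 + R))
Y(I, K) = I + I*K**2 (Y(I, K) = (I*K)*K + I = I*K**2 + I = I + I*K**2)
Y((8 - 10)*(-2 - 11), H(2)) - E(-21, 6) = ((8 - 10)*(-2 - 11))*(1 + (5 - 1*2**2 - 6*2)**2) - 1*(-3) = (-2*(-13))*(1 + (5 - 1*4 - 12)**2) + 3 = 26*(1 + (5 - 4 - 12)**2) + 3 = 26*(1 + (-11)**2) + 3 = 26*(1 + 121) + 3 = 26*122 + 3 = 3172 + 3 = 3175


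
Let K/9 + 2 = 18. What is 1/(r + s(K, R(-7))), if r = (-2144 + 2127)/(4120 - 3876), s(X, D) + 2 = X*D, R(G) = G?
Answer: -244/246457 ≈ -0.00099003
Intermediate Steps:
K = 144 (K = -18 + 9*18 = -18 + 162 = 144)
s(X, D) = -2 + D*X (s(X, D) = -2 + X*D = -2 + D*X)
r = -17/244 ≈ -0.069672
1/(r + s(K, R(-7))) = 1/(-17/244 + (-2 - 7*144)) = 1/(-17/244 + (-2 - 1008)) = 1/(-17/244 - 1010) = 1/(-246457/244) = -244/246457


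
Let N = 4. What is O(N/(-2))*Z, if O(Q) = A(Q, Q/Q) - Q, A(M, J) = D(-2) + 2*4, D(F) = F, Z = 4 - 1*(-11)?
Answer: 120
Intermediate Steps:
Z = 15 (Z = 4 + 11 = 15)
A(M, J) = 6 (A(M, J) = -2 + 2*4 = -2 + 8 = 6)
O(Q) = 6 - Q
O(N/(-2))*Z = (6 - 4/(-2))*15 = (6 - 4*(-1)/2)*15 = (6 - 1*(-2))*15 = (6 + 2)*15 = 8*15 = 120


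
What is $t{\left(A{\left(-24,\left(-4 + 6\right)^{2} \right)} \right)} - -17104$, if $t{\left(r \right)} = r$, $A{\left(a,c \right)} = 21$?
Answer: $17125$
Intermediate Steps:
$t{\left(A{\left(-24,\left(-4 + 6\right)^{2} \right)} \right)} - -17104 = 21 - -17104 = 21 + 17104 = 17125$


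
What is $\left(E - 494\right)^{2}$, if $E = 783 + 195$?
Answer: $234256$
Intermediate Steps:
$E = 978$
$\left(E - 494\right)^{2} = \left(978 - 494\right)^{2} = 484^{2} = 234256$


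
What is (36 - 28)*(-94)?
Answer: -752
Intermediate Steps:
(36 - 28)*(-94) = 8*(-94) = -752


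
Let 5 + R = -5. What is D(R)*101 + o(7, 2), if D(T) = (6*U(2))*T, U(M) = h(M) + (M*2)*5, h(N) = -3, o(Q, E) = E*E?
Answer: -103016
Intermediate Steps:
o(Q, E) = E²
R = -10 (R = -5 - 5 = -10)
U(M) = -3 + 10*M (U(M) = -3 + (M*2)*5 = -3 + (2*M)*5 = -3 + 10*M)
D(T) = 102*T (D(T) = (6*(-3 + 10*2))*T = (6*(-3 + 20))*T = (6*17)*T = 102*T)
D(R)*101 + o(7, 2) = (102*(-10))*101 + 2² = -1020*101 + 4 = -103020 + 4 = -103016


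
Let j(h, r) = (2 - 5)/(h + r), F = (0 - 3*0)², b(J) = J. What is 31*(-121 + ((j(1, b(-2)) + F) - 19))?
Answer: -4247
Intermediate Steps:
F = 0 (F = (0 + 0)² = 0² = 0)
j(h, r) = -3/(h + r)
31*(-121 + ((j(1, b(-2)) + F) - 19)) = 31*(-121 + ((-3/(1 - 2) + 0) - 19)) = 31*(-121 + ((-3/(-1) + 0) - 19)) = 31*(-121 + ((-3*(-1) + 0) - 19)) = 31*(-121 + ((3 + 0) - 19)) = 31*(-121 + (3 - 19)) = 31*(-121 - 16) = 31*(-137) = -4247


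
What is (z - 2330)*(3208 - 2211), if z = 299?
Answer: -2024907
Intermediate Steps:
(z - 2330)*(3208 - 2211) = (299 - 2330)*(3208 - 2211) = -2031*997 = -2024907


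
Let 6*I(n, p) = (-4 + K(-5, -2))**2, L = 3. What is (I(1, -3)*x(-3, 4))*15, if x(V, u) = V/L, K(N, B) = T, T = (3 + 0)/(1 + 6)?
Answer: -3125/98 ≈ -31.888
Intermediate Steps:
T = 3/7 ≈ 0.42857
K(N, B) = 3/7
x(V, u) = V/3
I(n, p) = 625/294 (I(n, p) = (-4 + 3/7)**2/6 = (-25/7)**2/6 = (1/6)*(625/49) = 625/294)
(I(1, -3)*x(-3, 4))*15 = (625*((1/3)*(-3))/294)*15 = ((625/294)*(-1))*15 = -625/294*15 = -3125/98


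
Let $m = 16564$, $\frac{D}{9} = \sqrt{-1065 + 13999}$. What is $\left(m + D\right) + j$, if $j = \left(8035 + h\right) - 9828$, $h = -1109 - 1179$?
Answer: $12483 + 9 \sqrt{12934} \approx 13507.0$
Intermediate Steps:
$h = -2288$ ($h = -1109 - 1179 = -2288$)
$D = 9 \sqrt{12934}$ ($D = 9 \sqrt{-1065 + 13999} = 9 \sqrt{12934} \approx 1023.5$)
$j = -4081$ ($j = \left(8035 - 2288\right) - 9828 = 5747 - 9828 = -4081$)
$\left(m + D\right) + j = \left(16564 + 9 \sqrt{12934}\right) - 4081 = 12483 + 9 \sqrt{12934}$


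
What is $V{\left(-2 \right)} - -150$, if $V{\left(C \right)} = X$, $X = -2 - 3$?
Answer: $145$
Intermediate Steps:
$X = -5$
$V{\left(C \right)} = -5$
$V{\left(-2 \right)} - -150 = -5 - -150 = -5 + 150 = 145$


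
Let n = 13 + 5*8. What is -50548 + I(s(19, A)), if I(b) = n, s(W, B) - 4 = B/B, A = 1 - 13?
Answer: -50495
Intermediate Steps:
A = -12
s(W, B) = 5 (s(W, B) = 4 + B/B = 4 + 1 = 5)
n = 53 (n = 13 + 40 = 53)
I(b) = 53
-50548 + I(s(19, A)) = -50548 + 53 = -50495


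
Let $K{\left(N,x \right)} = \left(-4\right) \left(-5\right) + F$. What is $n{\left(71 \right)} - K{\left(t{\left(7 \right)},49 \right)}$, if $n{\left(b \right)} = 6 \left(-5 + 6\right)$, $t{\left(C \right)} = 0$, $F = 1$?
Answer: $-15$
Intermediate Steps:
$n{\left(b \right)} = 6$ ($n{\left(b \right)} = 6 \cdot 1 = 6$)
$K{\left(N,x \right)} = 21$ ($K{\left(N,x \right)} = \left(-4\right) \left(-5\right) + 1 = 20 + 1 = 21$)
$n{\left(71 \right)} - K{\left(t{\left(7 \right)},49 \right)} = 6 - 21 = -15$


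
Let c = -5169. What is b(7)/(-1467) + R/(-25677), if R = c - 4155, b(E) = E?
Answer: 166649/465039 ≈ 0.35836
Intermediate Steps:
R = -9324 (R = -5169 - 4155 = -9324)
b(7)/(-1467) + R/(-25677) = 7/(-1467) - 9324/(-25677) = 7*(-1/1467) - 9324*(-1/25677) = -7/1467 + 1036/2853 = 166649/465039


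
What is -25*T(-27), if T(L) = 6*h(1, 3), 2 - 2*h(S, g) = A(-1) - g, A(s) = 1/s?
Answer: -450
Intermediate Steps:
A(s) = 1/s
h(S, g) = 3/2 + g/2 (h(S, g) = 1 - (1/(-1) - g)/2 = 1 - (-1 - g)/2 = 1 + (½ + g/2) = 3/2 + g/2)
T(L) = 18 (T(L) = 6*(3/2 + (½)*3) = 6*(3/2 + 3/2) = 6*3 = 18)
-25*T(-27) = -25*18 = -450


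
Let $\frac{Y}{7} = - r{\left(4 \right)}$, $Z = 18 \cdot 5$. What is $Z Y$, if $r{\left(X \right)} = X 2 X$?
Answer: $-20160$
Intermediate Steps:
$r{\left(X \right)} = 2 X^{2}$ ($r{\left(X \right)} = 2 X X = 2 X^{2}$)
$Z = 90$
$Y = -224$ ($Y = 7 \left(- 2 \cdot 4^{2}\right) = 7 \left(- 2 \cdot 16\right) = 7 \left(\left(-1\right) 32\right) = 7 \left(-32\right) = -224$)
$Z Y = 90 \left(-224\right) = -20160$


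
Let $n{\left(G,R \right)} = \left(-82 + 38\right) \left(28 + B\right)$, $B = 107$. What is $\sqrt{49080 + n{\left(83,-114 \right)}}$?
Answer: $2 \sqrt{10785} \approx 207.7$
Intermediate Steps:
$n{\left(G,R \right)} = -5940$ ($n{\left(G,R \right)} = \left(-82 + 38\right) \left(28 + 107\right) = \left(-44\right) 135 = -5940$)
$\sqrt{49080 + n{\left(83,-114 \right)}} = \sqrt{49080 - 5940} = \sqrt{43140} = 2 \sqrt{10785}$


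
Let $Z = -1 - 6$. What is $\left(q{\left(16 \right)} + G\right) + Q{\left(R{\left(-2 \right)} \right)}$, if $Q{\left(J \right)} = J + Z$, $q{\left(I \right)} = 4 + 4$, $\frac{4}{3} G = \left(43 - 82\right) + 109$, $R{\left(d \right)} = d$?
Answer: $\frac{103}{2} \approx 51.5$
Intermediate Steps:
$G = \frac{105}{2}$ ($G = \frac{3 \left(\left(43 - 82\right) + 109\right)}{4} = \frac{3 \left(-39 + 109\right)}{4} = \frac{3}{4} \cdot 70 = \frac{105}{2} \approx 52.5$)
$Z = -7$ ($Z = -1 - 6 = -7$)
$q{\left(I \right)} = 8$
$Q{\left(J \right)} = -7 + J$ ($Q{\left(J \right)} = J - 7 = -7 + J$)
$\left(q{\left(16 \right)} + G\right) + Q{\left(R{\left(-2 \right)} \right)} = \left(8 + \frac{105}{2}\right) - 9 = \frac{121}{2} - 9 = \frac{103}{2}$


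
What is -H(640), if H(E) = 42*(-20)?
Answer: 840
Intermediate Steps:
H(E) = -840
-H(640) = -1*(-840) = 840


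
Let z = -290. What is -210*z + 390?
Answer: 61290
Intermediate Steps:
-210*z + 390 = -210*(-290) + 390 = 60900 + 390 = 61290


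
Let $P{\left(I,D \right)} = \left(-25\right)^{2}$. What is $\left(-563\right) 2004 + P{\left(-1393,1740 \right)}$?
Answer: $-1127627$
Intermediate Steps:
$P{\left(I,D \right)} = 625$
$\left(-563\right) 2004 + P{\left(-1393,1740 \right)} = \left(-563\right) 2004 + 625 = -1128252 + 625 = -1127627$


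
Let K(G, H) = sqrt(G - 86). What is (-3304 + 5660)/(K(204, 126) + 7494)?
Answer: 8827932/28079959 - 1178*sqrt(118)/28079959 ≈ 0.31393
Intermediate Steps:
K(G, H) = sqrt(-86 + G)
(-3304 + 5660)/(K(204, 126) + 7494) = (-3304 + 5660)/(sqrt(-86 + 204) + 7494) = 2356/(sqrt(118) + 7494) = 2356/(7494 + sqrt(118))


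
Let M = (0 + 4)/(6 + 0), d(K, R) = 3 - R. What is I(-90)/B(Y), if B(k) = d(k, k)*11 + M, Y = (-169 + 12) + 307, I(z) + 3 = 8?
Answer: -15/4849 ≈ -0.0030934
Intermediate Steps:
M = 2/3 (M = 4/6 = 4*(1/6) = 2/3 ≈ 0.66667)
I(z) = 5 (I(z) = -3 + 8 = 5)
Y = 150 (Y = -157 + 307 = 150)
B(k) = 101/3 - 11*k (B(k) = (3 - k)*11 + 2/3 = (33 - 11*k) + 2/3 = 101/3 - 11*k)
I(-90)/B(Y) = 5/(101/3 - 11*150) = 5/(101/3 - 1650) = 5/(-4849/3) = 5*(-3/4849) = -15/4849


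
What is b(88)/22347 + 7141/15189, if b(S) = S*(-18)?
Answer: 15057839/37714287 ≈ 0.39926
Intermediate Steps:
b(S) = -18*S
b(88)/22347 + 7141/15189 = -18*88/22347 + 7141/15189 = -1584*1/22347 + 7141*(1/15189) = -176/2483 + 7141/15189 = 15057839/37714287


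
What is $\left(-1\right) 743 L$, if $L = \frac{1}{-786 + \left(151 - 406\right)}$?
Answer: $\frac{743}{1041} \approx 0.71374$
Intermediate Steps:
$L = - \frac{1}{1041}$ ($L = \frac{1}{-786 + \left(151 - 406\right)} = \frac{1}{-786 - 255} = \frac{1}{-1041} = - \frac{1}{1041} \approx -0.00096061$)
$\left(-1\right) 743 L = \left(-1\right) 743 \left(- \frac{1}{1041}\right) = \left(-743\right) \left(- \frac{1}{1041}\right) = \frac{743}{1041}$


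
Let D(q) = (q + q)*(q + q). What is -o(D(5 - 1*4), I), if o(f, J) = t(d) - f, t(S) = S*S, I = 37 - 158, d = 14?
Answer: -192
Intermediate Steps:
I = -121
D(q) = 4*q**2 (D(q) = (2*q)*(2*q) = 4*q**2)
t(S) = S**2
o(f, J) = 196 - f (o(f, J) = 14**2 - f = 196 - f)
-o(D(5 - 1*4), I) = -(196 - 4*(5 - 1*4)**2) = -(196 - 4*(5 - 4)**2) = -(196 - 4*1**2) = -(196 - 4) = -1*192 = -192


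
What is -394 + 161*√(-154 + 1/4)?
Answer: -394 + 161*I*√615/2 ≈ -394.0 + 1996.3*I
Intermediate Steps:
-394 + 161*√(-154 + 1/4) = -394 + 161*√(-154 + ¼) = -394 + 161*√(-615/4) = -394 + 161*(I*√615/2) = -394 + 161*I*√615/2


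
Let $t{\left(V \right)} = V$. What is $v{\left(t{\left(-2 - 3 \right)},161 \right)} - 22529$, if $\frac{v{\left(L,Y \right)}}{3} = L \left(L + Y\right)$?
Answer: $-24869$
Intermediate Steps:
$v{\left(L,Y \right)} = 3 L \left(L + Y\right)$
$v{\left(t{\left(-2 - 3 \right)},161 \right)} - 22529 = 3 \left(-2 - 3\right) \left(\left(-2 - 3\right) + 161\right) - 22529 = 3 \left(-5\right) \left(-5 + 161\right) - 22529 = 3 \left(-5\right) 156 - 22529 = -2340 - 22529 = -24869$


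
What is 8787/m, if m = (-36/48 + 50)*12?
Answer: 2929/197 ≈ 14.868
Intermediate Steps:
m = 591 (m = (-36*1/48 + 50)*12 = (-¾ + 50)*12 = (197/4)*12 = 591)
8787/m = 8787/591 = 8787*(1/591) = 2929/197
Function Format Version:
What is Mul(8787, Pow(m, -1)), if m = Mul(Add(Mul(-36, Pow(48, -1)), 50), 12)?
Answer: Rational(2929, 197) ≈ 14.868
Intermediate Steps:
m = 591 (m = Mul(Add(Mul(-36, Rational(1, 48)), 50), 12) = Mul(Add(Rational(-3, 4), 50), 12) = Mul(Rational(197, 4), 12) = 591)
Mul(8787, Pow(m, -1)) = Mul(8787, Pow(591, -1)) = Mul(8787, Rational(1, 591)) = Rational(2929, 197)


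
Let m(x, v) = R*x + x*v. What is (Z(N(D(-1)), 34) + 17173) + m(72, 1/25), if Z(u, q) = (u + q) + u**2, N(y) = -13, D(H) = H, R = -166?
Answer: 135347/25 ≈ 5413.9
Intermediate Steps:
Z(u, q) = q + u + u**2 (Z(u, q) = (q + u) + u**2 = q + u + u**2)
m(x, v) = -166*x + v*x (m(x, v) = -166*x + x*v = -166*x + v*x)
(Z(N(D(-1)), 34) + 17173) + m(72, 1/25) = ((34 - 13 + (-13)**2) + 17173) + 72*(-166 + 1/25) = ((34 - 13 + 169) + 17173) + 72*(-166 + 1/25) = (190 + 17173) + 72*(-4149/25) = 17363 - 298728/25 = 135347/25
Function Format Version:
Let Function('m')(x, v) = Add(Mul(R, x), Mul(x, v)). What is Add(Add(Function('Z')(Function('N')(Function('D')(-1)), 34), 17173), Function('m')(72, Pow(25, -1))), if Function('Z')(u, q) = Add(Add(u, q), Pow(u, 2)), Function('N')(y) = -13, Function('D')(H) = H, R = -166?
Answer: Rational(135347, 25) ≈ 5413.9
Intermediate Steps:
Function('Z')(u, q) = Add(q, u, Pow(u, 2)) (Function('Z')(u, q) = Add(Add(q, u), Pow(u, 2)) = Add(q, u, Pow(u, 2)))
Function('m')(x, v) = Add(Mul(-166, x), Mul(v, x)) (Function('m')(x, v) = Add(Mul(-166, x), Mul(x, v)) = Add(Mul(-166, x), Mul(v, x)))
Add(Add(Function('Z')(Function('N')(Function('D')(-1)), 34), 17173), Function('m')(72, Pow(25, -1))) = Add(Add(Add(34, -13, Pow(-13, 2)), 17173), Mul(72, Add(-166, Pow(25, -1)))) = Add(Add(Add(34, -13, 169), 17173), Mul(72, Add(-166, Rational(1, 25)))) = Add(Add(190, 17173), Mul(72, Rational(-4149, 25))) = Add(17363, Rational(-298728, 25)) = Rational(135347, 25)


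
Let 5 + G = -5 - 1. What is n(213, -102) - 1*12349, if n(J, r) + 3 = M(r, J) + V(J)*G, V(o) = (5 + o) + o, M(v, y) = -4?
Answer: -17097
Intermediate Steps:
G = -11 (G = -5 + (-5 - 1) = -5 - 6 = -11)
V(o) = 5 + 2*o
n(J, r) = -62 - 22*J (n(J, r) = -3 + (-4 + (5 + 2*J)*(-11)) = -3 + (-4 + (-55 - 22*J)) = -3 + (-59 - 22*J) = -62 - 22*J)
n(213, -102) - 1*12349 = (-62 - 22*213) - 1*12349 = (-62 - 4686) - 12349 = -4748 - 12349 = -17097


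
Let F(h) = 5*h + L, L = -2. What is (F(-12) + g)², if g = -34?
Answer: 9216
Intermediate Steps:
F(h) = -2 + 5*h (F(h) = 5*h - 2 = -2 + 5*h)
(F(-12) + g)² = ((-2 + 5*(-12)) - 34)² = ((-2 - 60) - 34)² = (-62 - 34)² = (-96)² = 9216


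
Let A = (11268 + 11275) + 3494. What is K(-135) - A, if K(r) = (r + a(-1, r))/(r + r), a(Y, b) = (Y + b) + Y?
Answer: -3514859/135 ≈ -26036.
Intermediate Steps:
a(Y, b) = b + 2*Y
K(r) = (-2 + 2*r)/(2*r) (K(r) = (r + (r + 2*(-1)))/(r + r) = (r + (r - 2))/((2*r)) = (r + (-2 + r))*(1/(2*r)) = (-2 + 2*r)*(1/(2*r)) = (-2 + 2*r)/(2*r))
A = 26037 (A = 22543 + 3494 = 26037)
K(-135) - A = (-1 - 135)/(-135) - 1*26037 = -1/135*(-136) - 26037 = 136/135 - 26037 = -3514859/135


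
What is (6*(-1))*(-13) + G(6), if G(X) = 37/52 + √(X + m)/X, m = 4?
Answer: 4093/52 + √10/6 ≈ 79.239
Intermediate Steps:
G(X) = 37/52 + √(4 + X)/X (G(X) = 37/52 + √(X + 4)/X = 37*(1/52) + √(4 + X)/X = 37/52 + √(4 + X)/X)
(6*(-1))*(-13) + G(6) = (6*(-1))*(-13) + (37/52 + √(4 + 6)/6) = -6*(-13) + (37/52 + √10/6) = 78 + (37/52 + √10/6) = 4093/52 + √10/6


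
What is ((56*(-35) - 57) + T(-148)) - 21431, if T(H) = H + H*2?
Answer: -23892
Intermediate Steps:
T(H) = 3*H (T(H) = H + 2*H = 3*H)
((56*(-35) - 57) + T(-148)) - 21431 = ((56*(-35) - 57) + 3*(-148)) - 21431 = ((-1960 - 57) - 444) - 21431 = (-2017 - 444) - 21431 = -2461 - 21431 = -23892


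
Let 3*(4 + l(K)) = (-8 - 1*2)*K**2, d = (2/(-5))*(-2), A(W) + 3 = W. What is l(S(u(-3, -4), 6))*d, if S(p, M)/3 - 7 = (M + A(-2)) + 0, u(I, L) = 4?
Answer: -7696/5 ≈ -1539.2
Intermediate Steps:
A(W) = -3 + W
d = 4/5 (d = (2*(-1/5))*(-2) = -2/5*(-2) = 4/5 ≈ 0.80000)
S(p, M) = 6 + 3*M (S(p, M) = 21 + 3*((M + (-3 - 2)) + 0) = 21 + 3*((M - 5) + 0) = 21 + 3*((-5 + M) + 0) = 21 + 3*(-5 + M) = 21 + (-15 + 3*M) = 6 + 3*M)
l(K) = -4 - 10*K**2/3 (l(K) = -4 + ((-8 - 1*2)*K**2)/3 = -4 + ((-8 - 2)*K**2)/3 = -4 + (-10*K**2)/3 = -4 - 10*K**2/3)
l(S(u(-3, -4), 6))*d = (-4 - 10*(6 + 3*6)**2/3)*(4/5) = (-4 - 10*(6 + 18)**2/3)*(4/5) = (-4 - 10/3*24**2)*(4/5) = (-4 - 10/3*576)*(4/5) = (-4 - 1920)*(4/5) = -1924*4/5 = -7696/5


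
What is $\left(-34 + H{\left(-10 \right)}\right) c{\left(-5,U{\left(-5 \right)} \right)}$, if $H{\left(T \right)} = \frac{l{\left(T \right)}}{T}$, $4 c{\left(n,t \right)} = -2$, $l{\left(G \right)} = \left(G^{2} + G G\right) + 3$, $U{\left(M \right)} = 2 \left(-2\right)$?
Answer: $\frac{543}{20} \approx 27.15$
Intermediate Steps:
$U{\left(M \right)} = -4$
$l{\left(G \right)} = 3 + 2 G^{2}$ ($l{\left(G \right)} = \left(G^{2} + G^{2}\right) + 3 = 2 G^{2} + 3 = 3 + 2 G^{2}$)
$c{\left(n,t \right)} = - \frac{1}{2}$ ($c{\left(n,t \right)} = \frac{1}{4} \left(-2\right) = - \frac{1}{2}$)
$H{\left(T \right)} = \frac{3 + 2 T^{2}}{T}$
$\left(-34 + H{\left(-10 \right)}\right) c{\left(-5,U{\left(-5 \right)} \right)} = \left(-34 + \left(2 \left(-10\right) + \frac{3}{-10}\right)\right) \left(- \frac{1}{2}\right) = \left(-34 + \left(-20 + 3 \left(- \frac{1}{10}\right)\right)\right) \left(- \frac{1}{2}\right) = \left(-34 - \frac{203}{10}\right) \left(- \frac{1}{2}\right) = \left(- \frac{543}{10}\right) \left(- \frac{1}{2}\right) = \frac{543}{20}$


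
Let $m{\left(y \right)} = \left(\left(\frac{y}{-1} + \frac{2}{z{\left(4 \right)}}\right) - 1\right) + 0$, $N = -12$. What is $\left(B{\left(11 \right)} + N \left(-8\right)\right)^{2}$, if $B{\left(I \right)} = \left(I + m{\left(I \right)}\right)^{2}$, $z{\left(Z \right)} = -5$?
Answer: $\frac{5997601}{625} \approx 9596.2$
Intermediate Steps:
$m{\left(y \right)} = - \frac{7}{5} - y$ ($m{\left(y \right)} = \left(\left(\frac{y}{-1} + \frac{2}{-5}\right) - 1\right) + 0 = \left(\left(y \left(-1\right) + 2 \left(- \frac{1}{5}\right)\right) - 1\right) + 0 = \left(\left(- y - \frac{2}{5}\right) - 1\right) + 0 = \left(\left(- \frac{2}{5} - y\right) - 1\right) + 0 = \left(- \frac{7}{5} - y\right) + 0 = - \frac{7}{5} - y$)
$B{\left(I \right)} = \frac{49}{25}$ ($B{\left(I \right)} = \left(I - \left(\frac{7}{5} + I\right)\right)^{2} = \left(- \frac{7}{5}\right)^{2} = \frac{49}{25}$)
$\left(B{\left(11 \right)} + N \left(-8\right)\right)^{2} = \left(\frac{49}{25} - -96\right)^{2} = \left(\frac{49}{25} + 96\right)^{2} = \left(\frac{2449}{25}\right)^{2} = \frac{5997601}{625}$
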